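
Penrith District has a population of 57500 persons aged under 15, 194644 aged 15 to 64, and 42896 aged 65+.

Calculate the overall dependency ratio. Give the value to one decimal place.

Total dependency ratio = (57500 + 42896) / 194644 × 100 = 100396 / 194644 × 100 = 51.6

Total dependency ratio: 51.6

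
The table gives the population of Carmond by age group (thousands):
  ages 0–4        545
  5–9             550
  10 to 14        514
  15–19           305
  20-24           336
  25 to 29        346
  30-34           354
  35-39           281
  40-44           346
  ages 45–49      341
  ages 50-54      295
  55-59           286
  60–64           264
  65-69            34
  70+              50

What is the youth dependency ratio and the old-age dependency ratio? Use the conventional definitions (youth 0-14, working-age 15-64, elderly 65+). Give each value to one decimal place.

0–14: 545 + 550 + 514 = 1,609
15–64: 305 + 336 + 346 + 354 + 281 + 346 + 341 + 295 + 286 + 264 = 3,154
65+: 34 + 50 = 84
Youth dependency ratio = 1,609 / 3,154 × 100 = 51.0
Old-age dependency ratio = 84 / 3,154 × 100 = 2.7

Youth dependency ratio: 51.0
Old-age dependency ratio: 2.7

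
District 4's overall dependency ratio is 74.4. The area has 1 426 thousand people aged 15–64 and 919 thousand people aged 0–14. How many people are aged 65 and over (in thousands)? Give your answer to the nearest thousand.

Aged 65 and over: 142

Total dependency ratio = (youth + elderly) / working-age × 100
74.4 = (919 + E) / 1 426 × 100
⇒ 142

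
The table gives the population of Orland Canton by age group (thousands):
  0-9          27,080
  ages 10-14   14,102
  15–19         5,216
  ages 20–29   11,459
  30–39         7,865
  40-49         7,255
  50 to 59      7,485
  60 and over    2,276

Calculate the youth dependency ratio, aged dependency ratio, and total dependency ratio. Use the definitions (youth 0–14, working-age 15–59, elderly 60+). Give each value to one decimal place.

0–14: 27,080 + 14,102 = 41,182
15–59: 5,216 + 11,459 + 7,865 + 7,255 + 7,485 = 39,280
60+: 2,276
Youth dependency ratio = 41,182 / 39,280 × 100 = 104.8
Old-age dependency ratio = 2,276 / 39,280 × 100 = 5.8
Total dependency ratio = (41,182 + 2,276) / 39,280 × 100 = 43,458 / 39,280 × 100 = 110.6

Youth dependency ratio: 104.8
Old-age dependency ratio: 5.8
Total dependency ratio: 110.6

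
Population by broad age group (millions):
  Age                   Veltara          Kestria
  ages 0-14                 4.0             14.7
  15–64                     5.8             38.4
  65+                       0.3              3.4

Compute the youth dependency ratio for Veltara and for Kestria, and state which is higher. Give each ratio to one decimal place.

Veltara: 69.0
Kestria: 38.3
Higher: Veltara

Veltara: 4.0 / 5.8 × 100 = 69.0
Kestria: 14.7 / 38.4 × 100 = 38.3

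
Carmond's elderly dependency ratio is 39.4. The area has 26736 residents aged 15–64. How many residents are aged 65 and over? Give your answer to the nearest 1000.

Aged 65 and over: 11000

Old-age dependency ratio = elderly / working-age × 100
39.4 = E / 26736 × 100
⇒ 11000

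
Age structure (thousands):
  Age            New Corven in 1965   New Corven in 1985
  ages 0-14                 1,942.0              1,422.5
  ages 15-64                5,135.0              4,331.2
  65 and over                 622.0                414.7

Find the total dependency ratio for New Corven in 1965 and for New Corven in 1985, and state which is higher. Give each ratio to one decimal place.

New Corven in 1965: 49.9
New Corven in 1985: 42.4
Higher: New Corven in 1965

New Corven in 1965: (1,942.0 + 622.0) / 5,135.0 × 100 = 2,564.0 / 5,135.0 × 100 = 49.9
New Corven in 1985: (1,422.5 + 414.7) / 4,331.2 × 100 = 1,837.2 / 4,331.2 × 100 = 42.4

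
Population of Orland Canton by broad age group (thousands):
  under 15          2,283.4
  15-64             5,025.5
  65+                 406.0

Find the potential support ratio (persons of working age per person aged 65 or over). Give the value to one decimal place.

Potential support ratio = 5,025.5 / 406.0 = 12.4

Potential support ratio: 12.4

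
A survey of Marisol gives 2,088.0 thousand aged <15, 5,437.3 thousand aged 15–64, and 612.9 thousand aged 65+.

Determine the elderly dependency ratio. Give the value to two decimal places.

Old-age dependency ratio = 612.9 / 5,437.3 × 100 = 11.27

Old-age dependency ratio: 11.27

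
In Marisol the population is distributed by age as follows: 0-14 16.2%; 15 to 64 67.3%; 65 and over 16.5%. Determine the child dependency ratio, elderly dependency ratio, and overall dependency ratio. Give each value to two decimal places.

Youth dependency ratio: 24.07
Old-age dependency ratio: 24.52
Total dependency ratio: 48.59

Youth dependency ratio = 16.2 / 67.3 × 100 = 24.07
Old-age dependency ratio = 16.5 / 67.3 × 100 = 24.52
Total dependency ratio = (16.2 + 16.5) / 67.3 × 100 = 32.7 / 67.3 × 100 = 48.59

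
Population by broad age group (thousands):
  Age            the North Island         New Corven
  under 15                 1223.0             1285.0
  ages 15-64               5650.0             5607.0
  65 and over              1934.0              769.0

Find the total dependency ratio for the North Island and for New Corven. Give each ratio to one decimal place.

the North Island: 55.9
New Corven: 36.6

the North Island: (1223.0 + 1934.0) / 5650.0 × 100 = 3157.0 / 5650.0 × 100 = 55.9
New Corven: (1285.0 + 769.0) / 5607.0 × 100 = 2054.0 / 5607.0 × 100 = 36.6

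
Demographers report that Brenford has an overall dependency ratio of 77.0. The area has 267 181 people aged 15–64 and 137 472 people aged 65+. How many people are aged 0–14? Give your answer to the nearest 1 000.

Total dependency ratio = (youth + elderly) / working-age × 100
77.0 = (Y + 137 472) / 267 181 × 100
⇒ 68 000

Aged 0–14: 68 000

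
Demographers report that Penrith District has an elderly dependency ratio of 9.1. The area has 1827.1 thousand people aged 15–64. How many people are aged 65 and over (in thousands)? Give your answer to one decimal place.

Old-age dependency ratio = elderly / working-age × 100
9.1 = E / 1827.1 × 100
⇒ 166.3

Aged 65 and over: 166.3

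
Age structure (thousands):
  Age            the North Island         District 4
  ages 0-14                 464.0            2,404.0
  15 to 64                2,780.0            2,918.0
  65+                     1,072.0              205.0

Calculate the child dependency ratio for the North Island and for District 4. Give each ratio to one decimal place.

the North Island: 16.7
District 4: 82.4

the North Island: 464.0 / 2,780.0 × 100 = 16.7
District 4: 2,404.0 / 2,918.0 × 100 = 82.4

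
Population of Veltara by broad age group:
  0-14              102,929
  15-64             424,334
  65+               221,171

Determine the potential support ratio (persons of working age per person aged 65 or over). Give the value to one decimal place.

Potential support ratio = 424,334 / 221,171 = 1.9

Potential support ratio: 1.9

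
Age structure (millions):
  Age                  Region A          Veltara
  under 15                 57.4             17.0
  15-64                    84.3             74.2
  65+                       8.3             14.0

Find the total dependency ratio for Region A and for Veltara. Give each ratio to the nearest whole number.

Region A: 78
Veltara: 42

Region A: (57.4 + 8.3) / 84.3 × 100 = 65.7 / 84.3 × 100 = 78
Veltara: (17.0 + 14.0) / 74.2 × 100 = 31.0 / 74.2 × 100 = 42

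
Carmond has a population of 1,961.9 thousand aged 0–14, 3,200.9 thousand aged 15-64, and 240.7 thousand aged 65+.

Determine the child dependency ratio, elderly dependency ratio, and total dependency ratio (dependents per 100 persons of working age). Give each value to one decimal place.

Youth dependency ratio: 61.3
Old-age dependency ratio: 7.5
Total dependency ratio: 68.8

Youth dependency ratio = 1,961.9 / 3,200.9 × 100 = 61.3
Old-age dependency ratio = 240.7 / 3,200.9 × 100 = 7.5
Total dependency ratio = (1,961.9 + 240.7) / 3,200.9 × 100 = 2,202.6 / 3,200.9 × 100 = 68.8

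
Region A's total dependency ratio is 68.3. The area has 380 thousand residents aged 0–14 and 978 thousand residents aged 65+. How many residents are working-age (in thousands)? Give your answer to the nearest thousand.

Working-age: 1 988

Total dependency ratio = (youth + elderly) / working-age × 100
68.3 = (380 + 978) / W × 100
⇒ 1 988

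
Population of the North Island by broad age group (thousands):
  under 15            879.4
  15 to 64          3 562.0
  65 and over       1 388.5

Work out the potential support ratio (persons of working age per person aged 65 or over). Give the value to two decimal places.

Potential support ratio: 2.57

Potential support ratio = 3 562.0 / 1 388.5 = 2.57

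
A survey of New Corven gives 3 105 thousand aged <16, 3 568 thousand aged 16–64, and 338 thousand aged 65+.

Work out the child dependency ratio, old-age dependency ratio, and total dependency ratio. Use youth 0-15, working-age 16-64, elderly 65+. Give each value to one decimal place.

Youth dependency ratio: 87.0
Old-age dependency ratio: 9.5
Total dependency ratio: 96.5

Youth dependency ratio = 3 105 / 3 568 × 100 = 87.0
Old-age dependency ratio = 338 / 3 568 × 100 = 9.5
Total dependency ratio = (3 105 + 338) / 3 568 × 100 = 3 443 / 3 568 × 100 = 96.5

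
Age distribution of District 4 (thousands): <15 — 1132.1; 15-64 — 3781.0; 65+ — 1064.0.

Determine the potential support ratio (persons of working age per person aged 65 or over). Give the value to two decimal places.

Potential support ratio: 3.55

Potential support ratio = 3781.0 / 1064.0 = 3.55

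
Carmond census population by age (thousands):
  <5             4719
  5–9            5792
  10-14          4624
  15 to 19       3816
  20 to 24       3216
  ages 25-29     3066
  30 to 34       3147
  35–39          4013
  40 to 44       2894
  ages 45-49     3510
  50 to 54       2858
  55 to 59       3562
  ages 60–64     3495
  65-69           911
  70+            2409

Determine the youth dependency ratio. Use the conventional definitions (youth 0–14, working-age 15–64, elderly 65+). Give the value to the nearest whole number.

0–14: 4719 + 5792 + 4624 = 15135
15–64: 3816 + 3216 + 3066 + 3147 + 4013 + 2894 + 3510 + 2858 + 3562 + 3495 = 33577
65+: 911 + 2409 = 3320
Youth dependency ratio = 15135 / 33577 × 100 = 45

Youth dependency ratio: 45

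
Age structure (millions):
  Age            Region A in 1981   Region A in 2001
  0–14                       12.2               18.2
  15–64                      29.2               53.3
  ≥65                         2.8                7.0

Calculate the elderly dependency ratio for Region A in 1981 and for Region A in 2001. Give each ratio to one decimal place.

Region A in 1981: 9.6
Region A in 2001: 13.1

Region A in 1981: 2.8 / 29.2 × 100 = 9.6
Region A in 2001: 7.0 / 53.3 × 100 = 13.1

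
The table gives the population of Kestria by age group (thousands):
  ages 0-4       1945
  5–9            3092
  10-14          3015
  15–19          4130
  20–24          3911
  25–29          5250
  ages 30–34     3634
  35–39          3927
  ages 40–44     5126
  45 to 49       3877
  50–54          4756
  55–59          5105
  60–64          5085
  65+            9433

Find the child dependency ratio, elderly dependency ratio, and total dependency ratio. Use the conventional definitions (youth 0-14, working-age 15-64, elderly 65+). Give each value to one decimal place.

0–14: 1945 + 3092 + 3015 = 8052
15–64: 4130 + 3911 + 5250 + 3634 + 3927 + 5126 + 3877 + 4756 + 5105 + 5085 = 44801
65+: 9433
Youth dependency ratio = 8052 / 44801 × 100 = 18.0
Old-age dependency ratio = 9433 / 44801 × 100 = 21.1
Total dependency ratio = (8052 + 9433) / 44801 × 100 = 17485 / 44801 × 100 = 39.0

Youth dependency ratio: 18.0
Old-age dependency ratio: 21.1
Total dependency ratio: 39.0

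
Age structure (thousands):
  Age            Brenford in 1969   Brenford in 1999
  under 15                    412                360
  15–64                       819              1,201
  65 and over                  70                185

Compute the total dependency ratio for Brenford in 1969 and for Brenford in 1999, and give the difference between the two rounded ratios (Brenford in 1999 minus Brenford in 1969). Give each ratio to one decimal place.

Brenford in 1969: (412 + 70) / 819 × 100 = 482 / 819 × 100 = 58.9
Brenford in 1999: (360 + 185) / 1,201 × 100 = 545 / 1,201 × 100 = 45.4

Brenford in 1969: 58.9
Brenford in 1999: 45.4
Difference: -13.5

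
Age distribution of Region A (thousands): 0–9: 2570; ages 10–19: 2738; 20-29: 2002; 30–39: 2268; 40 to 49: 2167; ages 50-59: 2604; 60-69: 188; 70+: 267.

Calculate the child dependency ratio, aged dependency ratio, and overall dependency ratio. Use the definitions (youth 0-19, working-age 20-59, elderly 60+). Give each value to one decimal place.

0–19: 2570 + 2738 = 5308
20–59: 2002 + 2268 + 2167 + 2604 = 9041
60+: 188 + 267 = 455
Youth dependency ratio = 5308 / 9041 × 100 = 58.7
Old-age dependency ratio = 455 / 9041 × 100 = 5.0
Total dependency ratio = (5308 + 455) / 9041 × 100 = 5763 / 9041 × 100 = 63.7

Youth dependency ratio: 58.7
Old-age dependency ratio: 5.0
Total dependency ratio: 63.7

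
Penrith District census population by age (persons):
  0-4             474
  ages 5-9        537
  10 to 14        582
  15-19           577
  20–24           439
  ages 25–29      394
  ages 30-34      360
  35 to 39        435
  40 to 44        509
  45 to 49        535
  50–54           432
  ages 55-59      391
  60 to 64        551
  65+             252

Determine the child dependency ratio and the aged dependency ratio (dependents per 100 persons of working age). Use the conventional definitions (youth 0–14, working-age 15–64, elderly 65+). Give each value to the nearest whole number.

0–14: 474 + 537 + 582 = 1 593
15–64: 577 + 439 + 394 + 360 + 435 + 509 + 535 + 432 + 391 + 551 = 4 623
65+: 252
Youth dependency ratio = 1 593 / 4 623 × 100 = 34
Old-age dependency ratio = 252 / 4 623 × 100 = 5

Youth dependency ratio: 34
Old-age dependency ratio: 5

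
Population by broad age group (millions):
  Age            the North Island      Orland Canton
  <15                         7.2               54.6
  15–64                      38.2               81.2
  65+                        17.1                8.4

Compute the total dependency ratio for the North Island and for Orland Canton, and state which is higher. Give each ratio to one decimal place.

the North Island: 63.6
Orland Canton: 77.6
Higher: Orland Canton

the North Island: (7.2 + 17.1) / 38.2 × 100 = 24.3 / 38.2 × 100 = 63.6
Orland Canton: (54.6 + 8.4) / 81.2 × 100 = 63.0 / 81.2 × 100 = 77.6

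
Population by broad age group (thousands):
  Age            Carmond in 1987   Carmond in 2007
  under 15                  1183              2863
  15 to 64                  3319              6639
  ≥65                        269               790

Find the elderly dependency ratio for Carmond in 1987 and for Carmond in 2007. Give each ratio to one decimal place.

Carmond in 1987: 269 / 3319 × 100 = 8.1
Carmond in 2007: 790 / 6639 × 100 = 11.9

Carmond in 1987: 8.1
Carmond in 2007: 11.9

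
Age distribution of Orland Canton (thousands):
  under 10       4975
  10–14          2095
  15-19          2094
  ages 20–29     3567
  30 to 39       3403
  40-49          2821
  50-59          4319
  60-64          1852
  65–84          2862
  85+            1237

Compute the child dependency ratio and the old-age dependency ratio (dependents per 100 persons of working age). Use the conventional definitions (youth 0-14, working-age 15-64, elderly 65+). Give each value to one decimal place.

0–14: 4975 + 2095 = 7070
15–64: 2094 + 3567 + 3403 + 2821 + 4319 + 1852 = 18056
65+: 2862 + 1237 = 4099
Youth dependency ratio = 7070 / 18056 × 100 = 39.2
Old-age dependency ratio = 4099 / 18056 × 100 = 22.7

Youth dependency ratio: 39.2
Old-age dependency ratio: 22.7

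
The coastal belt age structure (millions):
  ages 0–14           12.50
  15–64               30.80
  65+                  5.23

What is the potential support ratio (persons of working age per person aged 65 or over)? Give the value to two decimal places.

Potential support ratio = 30.80 / 5.23 = 5.89

Potential support ratio: 5.89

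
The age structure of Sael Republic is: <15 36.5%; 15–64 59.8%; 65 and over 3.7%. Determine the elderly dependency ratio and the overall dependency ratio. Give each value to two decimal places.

Old-age dependency ratio: 6.19
Total dependency ratio: 67.22

Old-age dependency ratio = 3.7 / 59.8 × 100 = 6.19
Total dependency ratio = (36.5 + 3.7) / 59.8 × 100 = 40.2 / 59.8 × 100 = 67.22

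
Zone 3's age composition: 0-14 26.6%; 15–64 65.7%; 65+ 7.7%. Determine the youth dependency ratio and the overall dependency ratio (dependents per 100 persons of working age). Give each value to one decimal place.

Youth dependency ratio: 40.5
Total dependency ratio: 52.2

Youth dependency ratio = 26.6 / 65.7 × 100 = 40.5
Total dependency ratio = (26.6 + 7.7) / 65.7 × 100 = 34.3 / 65.7 × 100 = 52.2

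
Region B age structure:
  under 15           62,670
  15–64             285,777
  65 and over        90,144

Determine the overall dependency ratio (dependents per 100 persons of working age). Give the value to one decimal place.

Total dependency ratio: 53.5

Total dependency ratio = (62,670 + 90,144) / 285,777 × 100 = 152,814 / 285,777 × 100 = 53.5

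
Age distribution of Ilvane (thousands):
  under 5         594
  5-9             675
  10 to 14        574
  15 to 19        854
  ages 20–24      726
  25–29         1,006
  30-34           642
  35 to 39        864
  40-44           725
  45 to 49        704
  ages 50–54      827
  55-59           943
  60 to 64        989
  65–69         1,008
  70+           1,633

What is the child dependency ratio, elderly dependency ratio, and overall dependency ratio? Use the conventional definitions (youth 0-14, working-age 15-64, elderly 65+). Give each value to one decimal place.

Youth dependency ratio: 22.3
Old-age dependency ratio: 31.9
Total dependency ratio: 54.2

0–14: 594 + 675 + 574 = 1,843
15–64: 854 + 726 + 1,006 + 642 + 864 + 725 + 704 + 827 + 943 + 989 = 8,280
65+: 1,008 + 1,633 = 2,641
Youth dependency ratio = 1,843 / 8,280 × 100 = 22.3
Old-age dependency ratio = 2,641 / 8,280 × 100 = 31.9
Total dependency ratio = (1,843 + 2,641) / 8,280 × 100 = 4,484 / 8,280 × 100 = 54.2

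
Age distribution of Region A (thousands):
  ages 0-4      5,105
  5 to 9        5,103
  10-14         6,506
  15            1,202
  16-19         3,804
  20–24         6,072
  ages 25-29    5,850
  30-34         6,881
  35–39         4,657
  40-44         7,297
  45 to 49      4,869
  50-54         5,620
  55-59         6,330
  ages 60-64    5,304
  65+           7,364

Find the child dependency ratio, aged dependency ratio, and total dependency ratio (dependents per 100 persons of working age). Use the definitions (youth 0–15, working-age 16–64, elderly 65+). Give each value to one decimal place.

0–15: 5,105 + 5,103 + 6,506 + 1,202 = 17,916
16–64: 3,804 + 6,072 + 5,850 + 6,881 + 4,657 + 7,297 + 4,869 + 5,620 + 6,330 + 5,304 = 56,684
65+: 7,364
Youth dependency ratio = 17,916 / 56,684 × 100 = 31.6
Old-age dependency ratio = 7,364 / 56,684 × 100 = 13.0
Total dependency ratio = (17,916 + 7,364) / 56,684 × 100 = 25,280 / 56,684 × 100 = 44.6

Youth dependency ratio: 31.6
Old-age dependency ratio: 13.0
Total dependency ratio: 44.6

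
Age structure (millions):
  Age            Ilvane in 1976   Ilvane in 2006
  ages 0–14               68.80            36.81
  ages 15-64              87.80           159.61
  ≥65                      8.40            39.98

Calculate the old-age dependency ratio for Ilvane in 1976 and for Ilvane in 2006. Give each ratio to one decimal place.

Ilvane in 1976: 9.6
Ilvane in 2006: 25.0

Ilvane in 1976: 8.40 / 87.80 × 100 = 9.6
Ilvane in 2006: 39.98 / 159.61 × 100 = 25.0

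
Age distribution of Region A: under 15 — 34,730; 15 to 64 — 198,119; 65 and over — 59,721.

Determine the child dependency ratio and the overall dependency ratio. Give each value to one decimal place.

Youth dependency ratio: 17.5
Total dependency ratio: 47.7

Youth dependency ratio = 34,730 / 198,119 × 100 = 17.5
Total dependency ratio = (34,730 + 59,721) / 198,119 × 100 = 94,451 / 198,119 × 100 = 47.7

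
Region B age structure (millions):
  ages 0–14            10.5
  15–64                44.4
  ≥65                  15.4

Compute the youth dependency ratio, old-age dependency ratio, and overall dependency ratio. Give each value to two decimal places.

Youth dependency ratio = 10.5 / 44.4 × 100 = 23.65
Old-age dependency ratio = 15.4 / 44.4 × 100 = 34.68
Total dependency ratio = (10.5 + 15.4) / 44.4 × 100 = 25.9 / 44.4 × 100 = 58.33

Youth dependency ratio: 23.65
Old-age dependency ratio: 34.68
Total dependency ratio: 58.33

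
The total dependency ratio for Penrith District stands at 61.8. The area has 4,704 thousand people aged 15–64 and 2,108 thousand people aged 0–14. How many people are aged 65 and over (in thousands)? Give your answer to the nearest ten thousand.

Aged 65 and over: 800

Total dependency ratio = (youth + elderly) / working-age × 100
61.8 = (2,108 + E) / 4,704 × 100
⇒ 800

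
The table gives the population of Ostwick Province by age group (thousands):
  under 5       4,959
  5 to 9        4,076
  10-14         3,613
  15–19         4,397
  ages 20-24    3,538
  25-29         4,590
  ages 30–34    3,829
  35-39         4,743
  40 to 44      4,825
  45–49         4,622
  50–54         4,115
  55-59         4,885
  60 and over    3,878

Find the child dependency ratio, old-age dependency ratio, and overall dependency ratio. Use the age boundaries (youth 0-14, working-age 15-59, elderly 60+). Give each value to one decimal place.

0–14: 4,959 + 4,076 + 3,613 = 12,648
15–59: 4,397 + 3,538 + 4,590 + 3,829 + 4,743 + 4,825 + 4,622 + 4,115 + 4,885 = 39,544
60+: 3,878
Youth dependency ratio = 12,648 / 39,544 × 100 = 32.0
Old-age dependency ratio = 3,878 / 39,544 × 100 = 9.8
Total dependency ratio = (12,648 + 3,878) / 39,544 × 100 = 16,526 / 39,544 × 100 = 41.8

Youth dependency ratio: 32.0
Old-age dependency ratio: 9.8
Total dependency ratio: 41.8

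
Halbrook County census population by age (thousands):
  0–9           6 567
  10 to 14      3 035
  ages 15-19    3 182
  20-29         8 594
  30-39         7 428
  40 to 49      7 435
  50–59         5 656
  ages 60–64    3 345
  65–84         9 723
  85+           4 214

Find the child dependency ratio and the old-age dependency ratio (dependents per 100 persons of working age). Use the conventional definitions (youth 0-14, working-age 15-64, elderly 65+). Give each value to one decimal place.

0–14: 6 567 + 3 035 = 9 602
15–64: 3 182 + 8 594 + 7 428 + 7 435 + 5 656 + 3 345 = 35 640
65+: 9 723 + 4 214 = 13 937
Youth dependency ratio = 9 602 / 35 640 × 100 = 26.9
Old-age dependency ratio = 13 937 / 35 640 × 100 = 39.1

Youth dependency ratio: 26.9
Old-age dependency ratio: 39.1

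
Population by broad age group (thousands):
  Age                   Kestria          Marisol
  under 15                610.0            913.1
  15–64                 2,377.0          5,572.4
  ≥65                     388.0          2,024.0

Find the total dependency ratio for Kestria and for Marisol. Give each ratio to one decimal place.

Kestria: 42.0
Marisol: 52.7

Kestria: (610.0 + 388.0) / 2,377.0 × 100 = 998.0 / 2,377.0 × 100 = 42.0
Marisol: (913.1 + 2,024.0) / 5,572.4 × 100 = 2,937.1 / 5,572.4 × 100 = 52.7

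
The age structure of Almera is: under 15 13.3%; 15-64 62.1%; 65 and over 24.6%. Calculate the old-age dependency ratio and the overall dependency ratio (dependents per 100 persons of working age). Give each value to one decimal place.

Old-age dependency ratio = 24.6 / 62.1 × 100 = 39.6
Total dependency ratio = (13.3 + 24.6) / 62.1 × 100 = 37.9 / 62.1 × 100 = 61.0

Old-age dependency ratio: 39.6
Total dependency ratio: 61.0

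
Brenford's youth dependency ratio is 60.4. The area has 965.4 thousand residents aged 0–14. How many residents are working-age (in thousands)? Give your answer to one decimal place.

Youth dependency ratio = youth / working-age × 100
60.4 = 965.4 / W × 100
⇒ 1598.3

Working-age: 1598.3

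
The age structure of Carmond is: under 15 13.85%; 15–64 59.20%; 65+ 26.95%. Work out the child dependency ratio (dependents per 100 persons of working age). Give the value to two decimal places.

Youth dependency ratio = 13.85 / 59.20 × 100 = 23.40

Youth dependency ratio: 23.40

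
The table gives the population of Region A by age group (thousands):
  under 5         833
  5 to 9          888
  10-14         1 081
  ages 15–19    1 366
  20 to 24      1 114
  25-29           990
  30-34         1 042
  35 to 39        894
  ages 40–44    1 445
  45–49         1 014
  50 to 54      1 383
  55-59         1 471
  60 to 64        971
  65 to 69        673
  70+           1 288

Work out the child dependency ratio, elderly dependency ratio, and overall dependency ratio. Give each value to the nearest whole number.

Youth dependency ratio: 24
Old-age dependency ratio: 17
Total dependency ratio: 41

0–14: 833 + 888 + 1 081 = 2 802
15–64: 1 366 + 1 114 + 990 + 1 042 + 894 + 1 445 + 1 014 + 1 383 + 1 471 + 971 = 11 690
65+: 673 + 1 288 = 1 961
Youth dependency ratio = 2 802 / 11 690 × 100 = 24
Old-age dependency ratio = 1 961 / 11 690 × 100 = 17
Total dependency ratio = (2 802 + 1 961) / 11 690 × 100 = 4 763 / 11 690 × 100 = 41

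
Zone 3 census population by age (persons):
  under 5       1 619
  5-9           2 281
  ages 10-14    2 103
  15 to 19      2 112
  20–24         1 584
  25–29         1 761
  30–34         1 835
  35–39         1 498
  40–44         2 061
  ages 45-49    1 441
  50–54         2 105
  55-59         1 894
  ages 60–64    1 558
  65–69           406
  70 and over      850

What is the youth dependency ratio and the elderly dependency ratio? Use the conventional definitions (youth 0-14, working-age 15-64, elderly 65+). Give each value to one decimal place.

Youth dependency ratio: 33.6
Old-age dependency ratio: 7.0

0–14: 1 619 + 2 281 + 2 103 = 6 003
15–64: 2 112 + 1 584 + 1 761 + 1 835 + 1 498 + 2 061 + 1 441 + 2 105 + 1 894 + 1 558 = 17 849
65+: 406 + 850 = 1 256
Youth dependency ratio = 6 003 / 17 849 × 100 = 33.6
Old-age dependency ratio = 1 256 / 17 849 × 100 = 7.0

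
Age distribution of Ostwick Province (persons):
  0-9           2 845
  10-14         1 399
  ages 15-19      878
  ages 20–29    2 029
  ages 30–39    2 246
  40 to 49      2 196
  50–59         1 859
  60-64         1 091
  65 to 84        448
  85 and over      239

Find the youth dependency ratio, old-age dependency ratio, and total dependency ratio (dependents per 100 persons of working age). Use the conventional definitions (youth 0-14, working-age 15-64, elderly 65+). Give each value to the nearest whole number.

Youth dependency ratio: 41
Old-age dependency ratio: 7
Total dependency ratio: 48

0–14: 2 845 + 1 399 = 4 244
15–64: 878 + 2 029 + 2 246 + 2 196 + 1 859 + 1 091 = 10 299
65+: 448 + 239 = 687
Youth dependency ratio = 4 244 / 10 299 × 100 = 41
Old-age dependency ratio = 687 / 10 299 × 100 = 7
Total dependency ratio = (4 244 + 687) / 10 299 × 100 = 4 931 / 10 299 × 100 = 48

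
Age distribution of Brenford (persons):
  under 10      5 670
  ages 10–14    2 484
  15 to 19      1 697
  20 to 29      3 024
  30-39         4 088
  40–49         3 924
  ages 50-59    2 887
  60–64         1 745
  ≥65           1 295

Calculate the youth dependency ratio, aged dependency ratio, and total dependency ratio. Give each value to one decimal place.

Youth dependency ratio: 47.0
Old-age dependency ratio: 7.5
Total dependency ratio: 54.4

0–14: 5 670 + 2 484 = 8 154
15–64: 1 697 + 3 024 + 4 088 + 3 924 + 2 887 + 1 745 = 17 365
65+: 1 295
Youth dependency ratio = 8 154 / 17 365 × 100 = 47.0
Old-age dependency ratio = 1 295 / 17 365 × 100 = 7.5
Total dependency ratio = (8 154 + 1 295) / 17 365 × 100 = 9 449 / 17 365 × 100 = 54.4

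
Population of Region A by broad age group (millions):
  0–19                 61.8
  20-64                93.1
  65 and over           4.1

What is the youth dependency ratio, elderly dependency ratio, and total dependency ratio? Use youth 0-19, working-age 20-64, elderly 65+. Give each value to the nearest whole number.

Youth dependency ratio: 66
Old-age dependency ratio: 4
Total dependency ratio: 71

Youth dependency ratio = 61.8 / 93.1 × 100 = 66
Old-age dependency ratio = 4.1 / 93.1 × 100 = 4
Total dependency ratio = (61.8 + 4.1) / 93.1 × 100 = 65.9 / 93.1 × 100 = 71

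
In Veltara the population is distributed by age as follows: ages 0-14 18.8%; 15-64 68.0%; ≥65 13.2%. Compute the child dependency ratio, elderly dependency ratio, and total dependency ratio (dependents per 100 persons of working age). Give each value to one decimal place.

Youth dependency ratio = 18.8 / 68.0 × 100 = 27.6
Old-age dependency ratio = 13.2 / 68.0 × 100 = 19.4
Total dependency ratio = (18.8 + 13.2) / 68.0 × 100 = 32.0 / 68.0 × 100 = 47.1

Youth dependency ratio: 27.6
Old-age dependency ratio: 19.4
Total dependency ratio: 47.1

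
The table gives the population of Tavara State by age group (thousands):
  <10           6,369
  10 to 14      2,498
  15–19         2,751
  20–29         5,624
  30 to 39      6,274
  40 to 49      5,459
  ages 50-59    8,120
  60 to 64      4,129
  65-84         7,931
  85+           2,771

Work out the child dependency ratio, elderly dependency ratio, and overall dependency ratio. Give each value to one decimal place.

0–14: 6,369 + 2,498 = 8,867
15–64: 2,751 + 5,624 + 6,274 + 5,459 + 8,120 + 4,129 = 32,357
65+: 7,931 + 2,771 = 10,702
Youth dependency ratio = 8,867 / 32,357 × 100 = 27.4
Old-age dependency ratio = 10,702 / 32,357 × 100 = 33.1
Total dependency ratio = (8,867 + 10,702) / 32,357 × 100 = 19,569 / 32,357 × 100 = 60.5

Youth dependency ratio: 27.4
Old-age dependency ratio: 33.1
Total dependency ratio: 60.5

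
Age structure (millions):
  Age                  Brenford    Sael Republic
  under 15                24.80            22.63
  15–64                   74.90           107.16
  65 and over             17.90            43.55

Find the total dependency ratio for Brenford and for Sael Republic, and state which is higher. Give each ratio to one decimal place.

Brenford: (24.80 + 17.90) / 74.90 × 100 = 42.70 / 74.90 × 100 = 57.0
Sael Republic: (22.63 + 43.55) / 107.16 × 100 = 66.18 / 107.16 × 100 = 61.8

Brenford: 57.0
Sael Republic: 61.8
Higher: Sael Republic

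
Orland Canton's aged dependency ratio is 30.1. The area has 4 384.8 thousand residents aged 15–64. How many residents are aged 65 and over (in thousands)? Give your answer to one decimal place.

Old-age dependency ratio = elderly / working-age × 100
30.1 = E / 4 384.8 × 100
⇒ 1 319.8

Aged 65 and over: 1 319.8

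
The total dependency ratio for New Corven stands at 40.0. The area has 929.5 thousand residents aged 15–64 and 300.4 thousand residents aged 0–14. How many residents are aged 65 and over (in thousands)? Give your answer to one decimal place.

Aged 65 and over: 71.4

Total dependency ratio = (youth + elderly) / working-age × 100
40.0 = (300.4 + E) / 929.5 × 100
⇒ 71.4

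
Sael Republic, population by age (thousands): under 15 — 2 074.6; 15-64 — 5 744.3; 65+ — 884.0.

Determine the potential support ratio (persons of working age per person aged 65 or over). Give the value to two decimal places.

Potential support ratio: 6.50

Potential support ratio = 5 744.3 / 884.0 = 6.50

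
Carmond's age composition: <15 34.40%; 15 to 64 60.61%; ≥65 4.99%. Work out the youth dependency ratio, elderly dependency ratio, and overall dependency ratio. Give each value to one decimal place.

Youth dependency ratio = 34.40 / 60.61 × 100 = 56.8
Old-age dependency ratio = 4.99 / 60.61 × 100 = 8.2
Total dependency ratio = (34.40 + 4.99) / 60.61 × 100 = 39.39 / 60.61 × 100 = 65.0

Youth dependency ratio: 56.8
Old-age dependency ratio: 8.2
Total dependency ratio: 65.0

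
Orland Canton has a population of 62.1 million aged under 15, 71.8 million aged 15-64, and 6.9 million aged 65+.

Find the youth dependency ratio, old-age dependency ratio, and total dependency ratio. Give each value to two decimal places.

Youth dependency ratio: 86.49
Old-age dependency ratio: 9.61
Total dependency ratio: 96.10

Youth dependency ratio = 62.1 / 71.8 × 100 = 86.49
Old-age dependency ratio = 6.9 / 71.8 × 100 = 9.61
Total dependency ratio = (62.1 + 6.9) / 71.8 × 100 = 69.0 / 71.8 × 100 = 96.10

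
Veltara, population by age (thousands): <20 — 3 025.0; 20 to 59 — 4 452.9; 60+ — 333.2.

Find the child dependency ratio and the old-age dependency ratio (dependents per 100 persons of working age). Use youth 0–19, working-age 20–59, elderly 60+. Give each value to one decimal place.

Youth dependency ratio: 67.9
Old-age dependency ratio: 7.5

Youth dependency ratio = 3 025.0 / 4 452.9 × 100 = 67.9
Old-age dependency ratio = 333.2 / 4 452.9 × 100 = 7.5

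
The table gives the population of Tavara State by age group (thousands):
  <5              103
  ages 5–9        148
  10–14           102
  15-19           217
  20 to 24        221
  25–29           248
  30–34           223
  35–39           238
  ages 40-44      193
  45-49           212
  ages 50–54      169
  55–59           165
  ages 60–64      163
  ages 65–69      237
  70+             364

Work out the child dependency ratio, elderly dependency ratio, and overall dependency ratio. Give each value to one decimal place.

0–14: 103 + 148 + 102 = 353
15–64: 217 + 221 + 248 + 223 + 238 + 193 + 212 + 169 + 165 + 163 = 2049
65+: 237 + 364 = 601
Youth dependency ratio = 353 / 2049 × 100 = 17.2
Old-age dependency ratio = 601 / 2049 × 100 = 29.3
Total dependency ratio = (353 + 601) / 2049 × 100 = 954 / 2049 × 100 = 46.6

Youth dependency ratio: 17.2
Old-age dependency ratio: 29.3
Total dependency ratio: 46.6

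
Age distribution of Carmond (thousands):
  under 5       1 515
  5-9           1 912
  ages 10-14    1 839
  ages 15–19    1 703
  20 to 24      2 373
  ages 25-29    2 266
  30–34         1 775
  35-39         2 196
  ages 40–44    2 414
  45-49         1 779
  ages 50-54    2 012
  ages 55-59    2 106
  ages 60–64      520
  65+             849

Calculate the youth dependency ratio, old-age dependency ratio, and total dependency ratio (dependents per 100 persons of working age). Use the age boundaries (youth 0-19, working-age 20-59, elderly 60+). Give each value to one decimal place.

0–19: 1 515 + 1 912 + 1 839 + 1 703 = 6 969
20–59: 2 373 + 2 266 + 1 775 + 2 196 + 2 414 + 1 779 + 2 012 + 2 106 = 16 921
60+: 520 + 849 = 1 369
Youth dependency ratio = 6 969 / 16 921 × 100 = 41.2
Old-age dependency ratio = 1 369 / 16 921 × 100 = 8.1
Total dependency ratio = (6 969 + 1 369) / 16 921 × 100 = 8 338 / 16 921 × 100 = 49.3

Youth dependency ratio: 41.2
Old-age dependency ratio: 8.1
Total dependency ratio: 49.3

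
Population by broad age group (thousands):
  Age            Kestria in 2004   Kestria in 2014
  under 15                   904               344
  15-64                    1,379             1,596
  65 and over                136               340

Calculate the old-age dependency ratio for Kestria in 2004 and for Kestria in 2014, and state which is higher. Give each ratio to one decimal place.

Kestria in 2004: 9.9
Kestria in 2014: 21.3
Higher: Kestria in 2014

Kestria in 2004: 136 / 1,379 × 100 = 9.9
Kestria in 2014: 340 / 1,596 × 100 = 21.3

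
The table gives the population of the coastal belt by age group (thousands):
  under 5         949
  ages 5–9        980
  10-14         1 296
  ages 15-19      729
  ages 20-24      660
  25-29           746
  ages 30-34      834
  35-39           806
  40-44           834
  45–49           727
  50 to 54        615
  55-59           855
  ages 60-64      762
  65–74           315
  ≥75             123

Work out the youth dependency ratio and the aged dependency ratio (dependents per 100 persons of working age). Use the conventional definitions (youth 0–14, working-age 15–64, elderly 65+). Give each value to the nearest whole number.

0–14: 949 + 980 + 1 296 = 3 225
15–64: 729 + 660 + 746 + 834 + 806 + 834 + 727 + 615 + 855 + 762 = 7 568
65+: 315 + 123 = 438
Youth dependency ratio = 3 225 / 7 568 × 100 = 43
Old-age dependency ratio = 438 / 7 568 × 100 = 6

Youth dependency ratio: 43
Old-age dependency ratio: 6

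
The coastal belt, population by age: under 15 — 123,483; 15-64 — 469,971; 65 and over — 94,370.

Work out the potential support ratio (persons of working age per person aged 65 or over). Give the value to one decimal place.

Potential support ratio: 5.0

Potential support ratio = 469,971 / 94,370 = 5.0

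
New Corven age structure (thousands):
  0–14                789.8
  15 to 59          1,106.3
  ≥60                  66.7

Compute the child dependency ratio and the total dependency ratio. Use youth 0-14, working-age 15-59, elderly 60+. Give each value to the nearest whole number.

Youth dependency ratio: 71
Total dependency ratio: 77

Youth dependency ratio = 789.8 / 1,106.3 × 100 = 71
Total dependency ratio = (789.8 + 66.7) / 1,106.3 × 100 = 856.5 / 1,106.3 × 100 = 77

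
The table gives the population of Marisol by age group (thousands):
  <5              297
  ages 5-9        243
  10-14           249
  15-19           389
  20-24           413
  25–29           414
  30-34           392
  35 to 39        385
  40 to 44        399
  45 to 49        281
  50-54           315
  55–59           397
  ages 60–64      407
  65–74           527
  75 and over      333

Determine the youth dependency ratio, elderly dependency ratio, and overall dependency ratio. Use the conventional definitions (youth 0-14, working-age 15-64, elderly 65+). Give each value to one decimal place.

0–14: 297 + 243 + 249 = 789
15–64: 389 + 413 + 414 + 392 + 385 + 399 + 281 + 315 + 397 + 407 = 3792
65+: 527 + 333 = 860
Youth dependency ratio = 789 / 3792 × 100 = 20.8
Old-age dependency ratio = 860 / 3792 × 100 = 22.7
Total dependency ratio = (789 + 860) / 3792 × 100 = 1649 / 3792 × 100 = 43.5

Youth dependency ratio: 20.8
Old-age dependency ratio: 22.7
Total dependency ratio: 43.5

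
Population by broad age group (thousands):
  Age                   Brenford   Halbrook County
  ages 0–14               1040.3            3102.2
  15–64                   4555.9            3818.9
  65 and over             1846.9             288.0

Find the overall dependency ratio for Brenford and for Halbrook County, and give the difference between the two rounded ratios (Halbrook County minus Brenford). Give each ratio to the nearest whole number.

Brenford: 63
Halbrook County: 89
Difference: +26

Brenford: (1040.3 + 1846.9) / 4555.9 × 100 = 2887.2 / 4555.9 × 100 = 63
Halbrook County: (3102.2 + 288.0) / 3818.9 × 100 = 3390.2 / 3818.9 × 100 = 89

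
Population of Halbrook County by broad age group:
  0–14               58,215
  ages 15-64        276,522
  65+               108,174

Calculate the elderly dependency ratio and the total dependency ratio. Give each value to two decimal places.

Old-age dependency ratio = 108,174 / 276,522 × 100 = 39.12
Total dependency ratio = (58,215 + 108,174) / 276,522 × 100 = 166,389 / 276,522 × 100 = 60.17

Old-age dependency ratio: 39.12
Total dependency ratio: 60.17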